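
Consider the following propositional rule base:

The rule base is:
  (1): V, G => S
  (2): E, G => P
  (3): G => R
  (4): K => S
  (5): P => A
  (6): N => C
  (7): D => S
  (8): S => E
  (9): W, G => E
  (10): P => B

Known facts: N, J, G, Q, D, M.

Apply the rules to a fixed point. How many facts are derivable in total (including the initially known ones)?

13

Round 1 — (3), (6), (7), derive R, C, S.
Round 2 — (8), derive E.
Round 3 — (2), derive P.
Round 4 — (5), (10), derive A, B.
Closure: {A, B, C, D, E, G, J, M, N, P, Q, R, S} — 13 facts.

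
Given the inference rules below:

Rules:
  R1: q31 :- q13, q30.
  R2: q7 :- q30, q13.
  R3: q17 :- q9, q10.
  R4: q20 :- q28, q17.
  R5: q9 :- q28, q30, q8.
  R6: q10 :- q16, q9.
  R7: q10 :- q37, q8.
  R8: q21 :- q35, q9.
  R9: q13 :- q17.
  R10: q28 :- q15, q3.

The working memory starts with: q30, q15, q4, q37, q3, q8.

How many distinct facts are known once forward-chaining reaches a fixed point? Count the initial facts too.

Round 1: R7 [q10 :- q37, q8.]; R10 [q28 :- q15, q3.]. New: q10, q28.
Round 2: R5 [q9 :- q28, q30, q8.]. New: q9.
Round 3: R3 [q17 :- q9, q10.]. New: q17.
Round 4: R4 [q20 :- q28, q17.]; R9 [q13 :- q17.]. New: q20, q13.
Round 5: R1 [q31 :- q13, q30.]; R2 [q7 :- q30, q13.]. New: q31, q7.
Closure: {q10, q13, q15, q17, q20, q28, q3, q30, q31, q37, q4, q7, q8, q9} — 14 facts.

14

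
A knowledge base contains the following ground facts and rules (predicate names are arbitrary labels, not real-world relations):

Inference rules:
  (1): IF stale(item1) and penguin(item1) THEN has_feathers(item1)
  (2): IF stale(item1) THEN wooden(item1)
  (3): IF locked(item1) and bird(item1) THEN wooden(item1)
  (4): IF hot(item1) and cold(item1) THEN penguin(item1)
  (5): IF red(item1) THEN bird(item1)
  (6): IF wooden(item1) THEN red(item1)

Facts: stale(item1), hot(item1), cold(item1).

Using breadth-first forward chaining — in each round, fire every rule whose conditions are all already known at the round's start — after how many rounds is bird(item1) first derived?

3

[1] (2) [IF stale(item1) THEN wooden(item1)]; (4) [IF hot(item1) and cold(item1) THEN penguin(item1)]. ⇒ new: wooden(item1), penguin(item1).
[2] (1) [IF stale(item1) and penguin(item1) THEN has_feathers(item1)]; (6) [IF wooden(item1) THEN red(item1)]. ⇒ new: has_feathers(item1), red(item1).
[3] (5) [IF red(item1) THEN bird(item1)]. ⇒ new: bird(item1).
bird(item1) first appears in round 3.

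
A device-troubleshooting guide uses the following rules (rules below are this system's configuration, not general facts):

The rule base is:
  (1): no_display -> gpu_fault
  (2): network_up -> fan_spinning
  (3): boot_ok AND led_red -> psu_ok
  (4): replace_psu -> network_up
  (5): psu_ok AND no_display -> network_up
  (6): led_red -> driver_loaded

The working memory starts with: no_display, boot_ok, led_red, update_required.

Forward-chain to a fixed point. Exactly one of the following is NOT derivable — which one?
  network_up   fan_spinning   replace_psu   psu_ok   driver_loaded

Round 1 fires (1), (3), (6), giving gpu_fault, psu_ok, driver_loaded.
Round 2 fires (5), giving network_up.
Round 3 fires (2), giving fan_spinning.
Derived: network_up (round 2), psu_ok (round 1), driver_loaded (round 1), fan_spinning (round 3). replace_psu never appears in any round.

replace_psu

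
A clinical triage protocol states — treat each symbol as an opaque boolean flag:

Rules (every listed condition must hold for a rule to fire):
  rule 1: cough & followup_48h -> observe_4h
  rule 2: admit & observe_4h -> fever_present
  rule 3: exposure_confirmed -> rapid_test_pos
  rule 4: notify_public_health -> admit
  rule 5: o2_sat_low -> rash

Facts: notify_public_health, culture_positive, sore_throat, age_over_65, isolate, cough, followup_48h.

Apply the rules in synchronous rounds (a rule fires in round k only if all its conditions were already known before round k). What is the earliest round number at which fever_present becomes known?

2

Round 1: rule 1 [cough & followup_48h -> observe_4h]; rule 4 [notify_public_health -> admit]. Adds observe_4h, admit.
Round 2: rule 2 [admit & observe_4h -> fever_present]. Adds fever_present.
fever_present first appears in round 2.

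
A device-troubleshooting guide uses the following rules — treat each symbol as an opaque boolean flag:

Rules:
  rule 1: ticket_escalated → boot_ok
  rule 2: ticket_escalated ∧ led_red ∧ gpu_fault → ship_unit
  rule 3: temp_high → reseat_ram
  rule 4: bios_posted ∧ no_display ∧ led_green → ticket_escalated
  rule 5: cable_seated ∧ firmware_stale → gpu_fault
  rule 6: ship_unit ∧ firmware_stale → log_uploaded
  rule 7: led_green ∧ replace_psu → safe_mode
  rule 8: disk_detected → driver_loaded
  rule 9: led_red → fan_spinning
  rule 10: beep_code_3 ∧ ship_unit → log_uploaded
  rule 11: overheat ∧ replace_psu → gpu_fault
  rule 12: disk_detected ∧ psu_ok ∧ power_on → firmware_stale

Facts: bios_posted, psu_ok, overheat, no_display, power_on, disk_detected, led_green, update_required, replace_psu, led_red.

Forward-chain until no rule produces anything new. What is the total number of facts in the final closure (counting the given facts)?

Round 1 fires rule 4, rule 7, rule 8, rule 9, rule 11, rule 12, giving ticket_escalated, safe_mode, driver_loaded, fan_spinning, gpu_fault, firmware_stale.
Round 2 fires rule 1, rule 2, giving boot_ok, ship_unit.
Round 3 fires rule 6, giving log_uploaded.
Closure: {bios_posted, boot_ok, disk_detected, driver_loaded, fan_spinning, firmware_stale, gpu_fault, led_green, led_red, log_uploaded, no_display, overheat, power_on, psu_ok, replace_psu, safe_mode, ship_unit, ticket_escalated, update_required} — 19 facts.

19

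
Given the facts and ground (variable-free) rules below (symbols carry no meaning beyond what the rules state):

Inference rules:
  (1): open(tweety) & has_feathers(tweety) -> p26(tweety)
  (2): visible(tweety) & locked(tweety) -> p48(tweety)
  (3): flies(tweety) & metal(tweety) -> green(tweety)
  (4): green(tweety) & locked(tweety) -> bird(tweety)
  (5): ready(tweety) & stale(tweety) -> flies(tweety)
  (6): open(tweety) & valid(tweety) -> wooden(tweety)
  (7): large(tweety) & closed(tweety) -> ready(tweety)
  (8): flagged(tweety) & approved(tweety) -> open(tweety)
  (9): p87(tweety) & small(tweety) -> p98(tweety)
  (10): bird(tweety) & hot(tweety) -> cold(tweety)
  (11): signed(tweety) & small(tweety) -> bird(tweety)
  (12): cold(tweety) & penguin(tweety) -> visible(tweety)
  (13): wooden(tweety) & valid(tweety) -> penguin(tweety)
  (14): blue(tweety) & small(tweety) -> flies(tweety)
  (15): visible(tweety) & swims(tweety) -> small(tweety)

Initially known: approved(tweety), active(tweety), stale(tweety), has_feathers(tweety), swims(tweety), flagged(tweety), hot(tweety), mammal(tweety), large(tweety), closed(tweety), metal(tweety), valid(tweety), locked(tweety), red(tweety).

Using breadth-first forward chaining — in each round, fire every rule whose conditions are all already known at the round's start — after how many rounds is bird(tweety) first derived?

Round 1 fires (7), (8), giving ready(tweety), open(tweety).
Round 2 fires (1), (5), (6), giving p26(tweety), flies(tweety), wooden(tweety).
Round 3 fires (3), (13), giving green(tweety), penguin(tweety).
Round 4 fires (4), giving bird(tweety).
bird(tweety) first appears in round 4.

4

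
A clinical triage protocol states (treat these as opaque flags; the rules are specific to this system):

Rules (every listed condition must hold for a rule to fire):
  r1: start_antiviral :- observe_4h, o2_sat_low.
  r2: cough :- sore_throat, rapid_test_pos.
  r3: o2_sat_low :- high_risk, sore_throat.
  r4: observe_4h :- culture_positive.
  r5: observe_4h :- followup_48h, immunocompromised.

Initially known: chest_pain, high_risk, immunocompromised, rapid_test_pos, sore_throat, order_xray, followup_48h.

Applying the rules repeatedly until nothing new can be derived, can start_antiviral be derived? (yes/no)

yes

Round 1: r2 [cough :- sore_throat, rapid_test_pos.]; r3 [o2_sat_low :- high_risk, sore_throat.]; r5 [observe_4h :- followup_48h, immunocompromised.]. New: cough, o2_sat_low, observe_4h.
Round 2: r1 [start_antiviral :- observe_4h, o2_sat_low.]. New: start_antiviral.
start_antiviral appears in round 2, so it is derivable.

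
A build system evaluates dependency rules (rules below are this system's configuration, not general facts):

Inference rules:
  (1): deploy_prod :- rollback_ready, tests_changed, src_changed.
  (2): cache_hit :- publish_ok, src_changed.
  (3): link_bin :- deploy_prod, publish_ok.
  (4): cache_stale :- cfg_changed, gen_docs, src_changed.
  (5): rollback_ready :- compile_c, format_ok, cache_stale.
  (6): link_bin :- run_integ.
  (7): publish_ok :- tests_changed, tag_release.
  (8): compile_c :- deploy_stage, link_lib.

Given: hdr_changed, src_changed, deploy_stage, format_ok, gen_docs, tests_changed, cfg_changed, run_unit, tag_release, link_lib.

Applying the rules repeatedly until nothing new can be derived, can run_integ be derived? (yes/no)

Round 1: (4) [cache_stale :- cfg_changed, gen_docs, src_changed.]; (7) [publish_ok :- tests_changed, tag_release.]; (8) [compile_c :- deploy_stage, link_lib.]. New: cache_stale, publish_ok, compile_c.
Round 2: (2) [cache_hit :- publish_ok, src_changed.]; (5) [rollback_ready :- compile_c, format_ok, cache_stale.]. New: cache_hit, rollback_ready.
Round 3: (1) [deploy_prod :- rollback_ready, tests_changed, src_changed.]. New: deploy_prod.
Round 4: (3) [link_bin :- deploy_prod, publish_ok.]. New: link_bin.
Fixed point reached. No rule has run_integ as a consequent, and it is not given.

no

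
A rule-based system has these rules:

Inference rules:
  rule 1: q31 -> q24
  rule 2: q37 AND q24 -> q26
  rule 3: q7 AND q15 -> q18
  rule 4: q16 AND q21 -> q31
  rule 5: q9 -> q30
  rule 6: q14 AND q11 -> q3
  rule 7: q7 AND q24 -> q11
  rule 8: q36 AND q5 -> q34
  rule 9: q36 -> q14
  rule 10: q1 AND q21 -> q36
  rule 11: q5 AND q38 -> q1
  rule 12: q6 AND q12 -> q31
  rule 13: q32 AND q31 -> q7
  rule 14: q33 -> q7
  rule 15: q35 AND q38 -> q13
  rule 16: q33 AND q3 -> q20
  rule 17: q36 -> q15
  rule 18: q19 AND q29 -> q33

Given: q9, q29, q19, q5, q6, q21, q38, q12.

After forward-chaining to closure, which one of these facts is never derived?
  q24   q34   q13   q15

q13

Round 1: rule 5 [q9 -> q30]; rule 11 [q5 AND q38 -> q1]; rule 12 [q6 AND q12 -> q31]; rule 18 [q19 AND q29 -> q33]. Adds q30, q1, q31, q33.
Round 2: rule 1 [q31 -> q24]; rule 10 [q1 AND q21 -> q36]; rule 14 [q33 -> q7]. Adds q24, q36, q7.
Round 3: rule 7 [q7 AND q24 -> q11]; rule 8 [q36 AND q5 -> q34]; rule 9 [q36 -> q14]; rule 17 [q36 -> q15]. Adds q11, q34, q14, q15.
Round 4: rule 3 [q7 AND q15 -> q18]; rule 6 [q14 AND q11 -> q3]. Adds q18, q3.
Round 5: rule 16 [q33 AND q3 -> q20]. Adds q20.
Derived: q15 (round 3), q34 (round 3), q24 (round 2). q13 never appears in any round.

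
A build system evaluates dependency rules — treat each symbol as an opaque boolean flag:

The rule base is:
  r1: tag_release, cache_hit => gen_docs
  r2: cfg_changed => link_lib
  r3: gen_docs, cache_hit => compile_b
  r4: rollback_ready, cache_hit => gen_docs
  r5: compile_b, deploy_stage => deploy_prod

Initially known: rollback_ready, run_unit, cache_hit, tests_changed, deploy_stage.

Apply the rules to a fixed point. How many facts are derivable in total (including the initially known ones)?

8

Round 1 — r4, derive gen_docs.
Round 2 — r3, derive compile_b.
Round 3 — r5, derive deploy_prod.
Closure: {cache_hit, compile_b, deploy_prod, deploy_stage, gen_docs, rollback_ready, run_unit, tests_changed} — 8 facts.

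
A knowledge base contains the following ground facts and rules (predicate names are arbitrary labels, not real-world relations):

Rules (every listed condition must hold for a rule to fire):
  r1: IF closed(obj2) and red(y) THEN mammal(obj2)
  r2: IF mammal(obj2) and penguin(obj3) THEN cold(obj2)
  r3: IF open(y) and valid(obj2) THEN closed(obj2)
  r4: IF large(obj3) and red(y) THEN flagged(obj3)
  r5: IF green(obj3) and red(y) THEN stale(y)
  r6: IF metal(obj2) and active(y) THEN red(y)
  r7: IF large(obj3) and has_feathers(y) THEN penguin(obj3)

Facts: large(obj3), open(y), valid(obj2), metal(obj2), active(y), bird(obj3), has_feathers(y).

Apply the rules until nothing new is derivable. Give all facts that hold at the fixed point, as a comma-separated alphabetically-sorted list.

active(y), bird(obj3), closed(obj2), cold(obj2), flagged(obj3), has_feathers(y), large(obj3), mammal(obj2), metal(obj2), open(y), penguin(obj3), red(y), valid(obj2)

[1] r3 [IF open(y) and valid(obj2) THEN closed(obj2)]; r6 [IF metal(obj2) and active(y) THEN red(y)]; r7 [IF large(obj3) and has_feathers(y) THEN penguin(obj3)]. ⇒ new: closed(obj2), red(y), penguin(obj3).
[2] r1 [IF closed(obj2) and red(y) THEN mammal(obj2)]; r4 [IF large(obj3) and red(y) THEN flagged(obj3)]. ⇒ new: mammal(obj2), flagged(obj3).
[3] r2 [IF mammal(obj2) and penguin(obj3) THEN cold(obj2)]. ⇒ new: cold(obj2).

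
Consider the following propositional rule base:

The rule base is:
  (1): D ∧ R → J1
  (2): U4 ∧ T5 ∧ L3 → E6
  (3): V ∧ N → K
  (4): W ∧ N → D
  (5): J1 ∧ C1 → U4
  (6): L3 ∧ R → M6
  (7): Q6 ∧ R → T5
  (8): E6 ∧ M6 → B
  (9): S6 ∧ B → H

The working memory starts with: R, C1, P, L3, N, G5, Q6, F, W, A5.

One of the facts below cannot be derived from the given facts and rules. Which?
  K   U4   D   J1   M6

Round 1: (4) [W ∧ N → D]; (6) [L3 ∧ R → M6]; (7) [Q6 ∧ R → T5]. Adds D, M6, T5.
Round 2: (1) [D ∧ R → J1]. Adds J1.
Round 3: (5) [J1 ∧ C1 → U4]. Adds U4.
Round 4: (2) [U4 ∧ T5 ∧ L3 → E6]. Adds E6.
Round 5: (8) [E6 ∧ M6 → B]. Adds B.
Derived: J1 (round 2), M6 (round 1), U4 (round 3), D (round 1). K never appears in any round.

K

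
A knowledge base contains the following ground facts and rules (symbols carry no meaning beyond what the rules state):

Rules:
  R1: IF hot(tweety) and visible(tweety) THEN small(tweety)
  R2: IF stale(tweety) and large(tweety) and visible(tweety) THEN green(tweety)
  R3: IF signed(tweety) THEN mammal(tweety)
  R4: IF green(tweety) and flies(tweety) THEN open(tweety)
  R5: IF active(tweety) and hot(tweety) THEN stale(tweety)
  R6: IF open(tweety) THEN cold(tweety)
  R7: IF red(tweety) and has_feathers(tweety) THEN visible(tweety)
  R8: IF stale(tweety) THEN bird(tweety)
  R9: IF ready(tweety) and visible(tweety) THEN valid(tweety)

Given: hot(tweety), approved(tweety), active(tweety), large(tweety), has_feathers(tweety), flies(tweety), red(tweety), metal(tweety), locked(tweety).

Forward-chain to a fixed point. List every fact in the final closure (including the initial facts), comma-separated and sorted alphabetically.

active(tweety), approved(tweety), bird(tweety), cold(tweety), flies(tweety), green(tweety), has_feathers(tweety), hot(tweety), large(tweety), locked(tweety), metal(tweety), open(tweety), red(tweety), small(tweety), stale(tweety), visible(tweety)

Round 1 fires R5, R7, giving stale(tweety), visible(tweety).
Round 2 fires R1, R2, R8, giving small(tweety), green(tweety), bird(tweety).
Round 3 fires R4, giving open(tweety).
Round 4 fires R6, giving cold(tweety).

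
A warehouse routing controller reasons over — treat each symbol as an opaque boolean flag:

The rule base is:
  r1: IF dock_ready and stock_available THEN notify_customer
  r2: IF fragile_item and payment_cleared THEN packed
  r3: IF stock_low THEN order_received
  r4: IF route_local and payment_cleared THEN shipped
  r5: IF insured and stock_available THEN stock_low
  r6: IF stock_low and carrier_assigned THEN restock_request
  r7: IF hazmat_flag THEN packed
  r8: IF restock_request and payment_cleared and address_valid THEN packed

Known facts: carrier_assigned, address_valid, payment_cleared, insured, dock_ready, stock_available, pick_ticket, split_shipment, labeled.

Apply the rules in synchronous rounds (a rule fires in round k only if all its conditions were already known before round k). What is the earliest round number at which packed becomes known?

[1] r1 [IF dock_ready and stock_available THEN notify_customer]; r5 [IF insured and stock_available THEN stock_low]. ⇒ new: notify_customer, stock_low.
[2] r3 [IF stock_low THEN order_received]; r6 [IF stock_low and carrier_assigned THEN restock_request]. ⇒ new: order_received, restock_request.
[3] r8 [IF restock_request and payment_cleared and address_valid THEN packed]. ⇒ new: packed.
packed first appears in round 3.

3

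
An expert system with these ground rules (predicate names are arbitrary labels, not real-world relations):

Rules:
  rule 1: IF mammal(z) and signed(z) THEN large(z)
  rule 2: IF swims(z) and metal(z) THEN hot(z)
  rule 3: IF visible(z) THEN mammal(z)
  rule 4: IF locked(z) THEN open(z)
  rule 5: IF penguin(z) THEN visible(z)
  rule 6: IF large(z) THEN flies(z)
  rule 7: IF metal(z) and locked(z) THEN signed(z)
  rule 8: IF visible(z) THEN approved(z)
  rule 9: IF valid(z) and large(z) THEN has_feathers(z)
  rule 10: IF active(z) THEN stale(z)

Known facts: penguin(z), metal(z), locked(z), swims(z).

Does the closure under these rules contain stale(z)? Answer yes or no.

no

Round 1 fires rule 2, rule 4, rule 5, rule 7, giving hot(z), open(z), visible(z), signed(z).
Round 2 fires rule 3, rule 8, giving mammal(z), approved(z).
Round 3 fires rule 1, giving large(z).
Round 4 fires rule 6, giving flies(z).
Fixed point reached. stale(z) is concluded only by rule 10; rule 10 needs active(z) (never derived).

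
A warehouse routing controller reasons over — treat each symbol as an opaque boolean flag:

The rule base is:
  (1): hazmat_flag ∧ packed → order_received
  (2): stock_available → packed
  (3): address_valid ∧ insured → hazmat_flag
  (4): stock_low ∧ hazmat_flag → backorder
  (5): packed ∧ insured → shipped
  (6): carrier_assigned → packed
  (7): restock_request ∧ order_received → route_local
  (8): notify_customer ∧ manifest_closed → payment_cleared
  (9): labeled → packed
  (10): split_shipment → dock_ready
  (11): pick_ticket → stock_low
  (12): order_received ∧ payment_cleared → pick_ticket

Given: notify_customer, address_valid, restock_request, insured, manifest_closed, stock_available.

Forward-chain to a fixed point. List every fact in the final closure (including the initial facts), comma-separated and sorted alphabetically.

address_valid, backorder, hazmat_flag, insured, manifest_closed, notify_customer, order_received, packed, payment_cleared, pick_ticket, restock_request, route_local, shipped, stock_available, stock_low

[1] (2) [stock_available → packed]; (3) [address_valid ∧ insured → hazmat_flag]; (8) [notify_customer ∧ manifest_closed → payment_cleared]. ⇒ new: packed, hazmat_flag, payment_cleared.
[2] (1) [hazmat_flag ∧ packed → order_received]; (5) [packed ∧ insured → shipped]. ⇒ new: order_received, shipped.
[3] (7) [restock_request ∧ order_received → route_local]; (12) [order_received ∧ payment_cleared → pick_ticket]. ⇒ new: route_local, pick_ticket.
[4] (11) [pick_ticket → stock_low]. ⇒ new: stock_low.
[5] (4) [stock_low ∧ hazmat_flag → backorder]. ⇒ new: backorder.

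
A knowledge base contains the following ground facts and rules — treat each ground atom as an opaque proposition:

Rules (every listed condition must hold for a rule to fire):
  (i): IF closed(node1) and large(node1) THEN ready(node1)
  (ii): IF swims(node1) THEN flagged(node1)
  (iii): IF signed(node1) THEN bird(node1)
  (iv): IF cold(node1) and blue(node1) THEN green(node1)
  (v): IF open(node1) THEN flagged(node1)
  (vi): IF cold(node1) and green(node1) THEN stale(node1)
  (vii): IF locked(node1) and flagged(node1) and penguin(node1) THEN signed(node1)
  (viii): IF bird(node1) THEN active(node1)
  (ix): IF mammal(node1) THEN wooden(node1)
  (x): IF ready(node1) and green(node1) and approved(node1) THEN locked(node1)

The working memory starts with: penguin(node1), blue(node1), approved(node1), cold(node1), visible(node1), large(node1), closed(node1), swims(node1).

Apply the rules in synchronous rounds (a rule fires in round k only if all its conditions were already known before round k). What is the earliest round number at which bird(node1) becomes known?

Round 1 fires (i), (ii), (iv), giving ready(node1), flagged(node1), green(node1).
Round 2 fires (vi), (x), giving stale(node1), locked(node1).
Round 3 fires (vii), giving signed(node1).
Round 4 fires (iii), giving bird(node1).
bird(node1) first appears in round 4.

4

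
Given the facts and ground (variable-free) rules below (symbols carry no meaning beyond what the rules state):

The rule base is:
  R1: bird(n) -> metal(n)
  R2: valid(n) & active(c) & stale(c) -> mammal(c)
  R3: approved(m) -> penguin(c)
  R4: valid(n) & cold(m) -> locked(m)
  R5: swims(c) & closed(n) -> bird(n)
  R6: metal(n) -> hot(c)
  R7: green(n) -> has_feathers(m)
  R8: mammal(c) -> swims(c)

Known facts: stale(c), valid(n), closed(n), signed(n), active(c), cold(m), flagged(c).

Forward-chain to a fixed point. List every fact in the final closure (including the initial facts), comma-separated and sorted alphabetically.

active(c), bird(n), closed(n), cold(m), flagged(c), hot(c), locked(m), mammal(c), metal(n), signed(n), stale(c), swims(c), valid(n)

Round 1 fires R2, R4, giving mammal(c), locked(m).
Round 2 fires R8, giving swims(c).
Round 3 fires R5, giving bird(n).
Round 4 fires R1, giving metal(n).
Round 5 fires R6, giving hot(c).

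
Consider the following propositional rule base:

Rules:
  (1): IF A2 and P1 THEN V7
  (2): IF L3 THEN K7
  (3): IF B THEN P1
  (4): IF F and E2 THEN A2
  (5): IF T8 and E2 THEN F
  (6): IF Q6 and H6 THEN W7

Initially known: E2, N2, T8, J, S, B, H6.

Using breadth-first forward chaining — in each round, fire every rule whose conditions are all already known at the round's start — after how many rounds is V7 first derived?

Round 1: (3) [IF B THEN P1]; (5) [IF T8 and E2 THEN F]. New: P1, F.
Round 2: (4) [IF F and E2 THEN A2]. New: A2.
Round 3: (1) [IF A2 and P1 THEN V7]. New: V7.
V7 first appears in round 3.

3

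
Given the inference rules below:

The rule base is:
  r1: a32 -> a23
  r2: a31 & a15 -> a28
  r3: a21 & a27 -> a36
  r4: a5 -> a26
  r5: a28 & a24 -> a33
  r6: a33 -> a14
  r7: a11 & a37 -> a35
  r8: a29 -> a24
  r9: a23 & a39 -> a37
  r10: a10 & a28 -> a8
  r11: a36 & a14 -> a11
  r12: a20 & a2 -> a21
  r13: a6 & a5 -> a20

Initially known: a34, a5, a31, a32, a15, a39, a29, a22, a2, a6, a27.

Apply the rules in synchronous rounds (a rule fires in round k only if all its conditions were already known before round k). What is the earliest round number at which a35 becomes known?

Round 1: r1 [a32 -> a23]; r2 [a31 & a15 -> a28]; r4 [a5 -> a26]; r8 [a29 -> a24]; r13 [a6 & a5 -> a20]. New: a23, a28, a26, a24, a20.
Round 2: r5 [a28 & a24 -> a33]; r9 [a23 & a39 -> a37]; r12 [a20 & a2 -> a21]. New: a33, a37, a21.
Round 3: r3 [a21 & a27 -> a36]; r6 [a33 -> a14]. New: a36, a14.
Round 4: r11 [a36 & a14 -> a11]. New: a11.
Round 5: r7 [a11 & a37 -> a35]. New: a35.
a35 first appears in round 5.

5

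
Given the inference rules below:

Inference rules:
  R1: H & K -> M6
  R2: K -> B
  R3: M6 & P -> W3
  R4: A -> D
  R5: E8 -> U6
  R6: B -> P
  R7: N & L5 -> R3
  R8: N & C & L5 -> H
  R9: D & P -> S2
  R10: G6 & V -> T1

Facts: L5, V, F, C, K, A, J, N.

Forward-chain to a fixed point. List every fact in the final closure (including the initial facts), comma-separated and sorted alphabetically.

Round 1 fires R2, R4, R7, R8, giving B, D, R3, H.
Round 2 fires R1, R6, giving M6, P.
Round 3 fires R3, R9, giving W3, S2.

A, B, C, D, F, H, J, K, L5, M6, N, P, R3, S2, V, W3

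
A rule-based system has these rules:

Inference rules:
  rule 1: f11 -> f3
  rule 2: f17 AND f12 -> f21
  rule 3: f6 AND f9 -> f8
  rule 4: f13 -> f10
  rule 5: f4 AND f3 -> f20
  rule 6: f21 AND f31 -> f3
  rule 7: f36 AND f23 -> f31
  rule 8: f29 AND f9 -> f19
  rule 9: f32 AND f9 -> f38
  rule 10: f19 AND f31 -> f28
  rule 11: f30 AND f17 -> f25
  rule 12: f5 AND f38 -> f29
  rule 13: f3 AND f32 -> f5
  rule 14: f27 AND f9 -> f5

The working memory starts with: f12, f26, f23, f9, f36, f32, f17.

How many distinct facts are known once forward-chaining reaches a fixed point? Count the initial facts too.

Round 1: rule 2 [f17 AND f12 -> f21]; rule 7 [f36 AND f23 -> f31]; rule 9 [f32 AND f9 -> f38]. Adds f21, f31, f38.
Round 2: rule 6 [f21 AND f31 -> f3]. Adds f3.
Round 3: rule 13 [f3 AND f32 -> f5]. Adds f5.
Round 4: rule 12 [f5 AND f38 -> f29]. Adds f29.
Round 5: rule 8 [f29 AND f9 -> f19]. Adds f19.
Round 6: rule 10 [f19 AND f31 -> f28]. Adds f28.
Closure: {f12, f17, f19, f21, f23, f26, f28, f29, f3, f31, f32, f36, f38, f5, f9} — 15 facts.

15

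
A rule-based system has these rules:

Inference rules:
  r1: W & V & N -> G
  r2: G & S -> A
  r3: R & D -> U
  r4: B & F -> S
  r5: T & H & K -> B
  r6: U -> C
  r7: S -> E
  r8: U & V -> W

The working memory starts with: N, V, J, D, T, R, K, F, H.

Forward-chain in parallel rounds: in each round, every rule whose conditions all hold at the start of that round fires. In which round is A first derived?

Round 1 — r3, r5, derive U, B.
Round 2 — r4, r6, r8, derive S, C, W.
Round 3 — r1, r7, derive G, E.
Round 4 — r2, derive A.
A first appears in round 4.

4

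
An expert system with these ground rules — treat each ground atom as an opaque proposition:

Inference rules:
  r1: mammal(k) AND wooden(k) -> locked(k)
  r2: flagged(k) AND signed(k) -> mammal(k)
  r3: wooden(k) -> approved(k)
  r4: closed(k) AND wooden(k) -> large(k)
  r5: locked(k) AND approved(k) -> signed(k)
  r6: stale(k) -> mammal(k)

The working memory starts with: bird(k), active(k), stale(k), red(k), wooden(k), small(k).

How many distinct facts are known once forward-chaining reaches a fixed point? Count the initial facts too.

Round 1: r3 [wooden(k) -> approved(k)]; r6 [stale(k) -> mammal(k)]. New: approved(k), mammal(k).
Round 2: r1 [mammal(k) AND wooden(k) -> locked(k)]. New: locked(k).
Round 3: r5 [locked(k) AND approved(k) -> signed(k)]. New: signed(k).
Closure: {active(k), approved(k), bird(k), locked(k), mammal(k), red(k), signed(k), small(k), stale(k), wooden(k)} — 10 facts.

10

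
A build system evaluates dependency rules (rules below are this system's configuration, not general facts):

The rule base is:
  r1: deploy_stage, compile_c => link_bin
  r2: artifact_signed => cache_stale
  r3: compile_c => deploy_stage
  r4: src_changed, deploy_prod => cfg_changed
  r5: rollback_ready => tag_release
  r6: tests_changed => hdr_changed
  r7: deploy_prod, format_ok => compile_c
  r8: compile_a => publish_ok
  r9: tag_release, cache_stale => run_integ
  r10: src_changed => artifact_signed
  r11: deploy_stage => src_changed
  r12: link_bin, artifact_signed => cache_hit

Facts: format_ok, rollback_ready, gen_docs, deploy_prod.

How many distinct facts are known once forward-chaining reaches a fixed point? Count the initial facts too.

14

Round 1 — r5, r7, derive tag_release, compile_c.
Round 2 — r3, derive deploy_stage.
Round 3 — r1, r11, derive link_bin, src_changed.
Round 4 — r4, r10, derive cfg_changed, artifact_signed.
Round 5 — r2, r12, derive cache_stale, cache_hit.
Round 6 — r9, derive run_integ.
Closure: {artifact_signed, cache_hit, cache_stale, cfg_changed, compile_c, deploy_prod, deploy_stage, format_ok, gen_docs, link_bin, rollback_ready, run_integ, src_changed, tag_release} — 14 facts.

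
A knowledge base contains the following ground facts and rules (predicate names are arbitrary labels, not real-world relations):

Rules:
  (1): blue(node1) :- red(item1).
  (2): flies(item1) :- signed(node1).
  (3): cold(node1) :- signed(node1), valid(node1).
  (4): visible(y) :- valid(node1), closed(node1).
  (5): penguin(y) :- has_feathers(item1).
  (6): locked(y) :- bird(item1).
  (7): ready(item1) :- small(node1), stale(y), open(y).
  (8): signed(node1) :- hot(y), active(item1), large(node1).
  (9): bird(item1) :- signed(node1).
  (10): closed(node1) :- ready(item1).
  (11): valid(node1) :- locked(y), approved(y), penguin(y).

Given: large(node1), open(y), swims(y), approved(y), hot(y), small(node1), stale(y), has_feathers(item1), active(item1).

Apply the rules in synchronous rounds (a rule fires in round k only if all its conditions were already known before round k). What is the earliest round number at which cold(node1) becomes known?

5

Round 1: (5) [penguin(y) :- has_feathers(item1).]; (7) [ready(item1) :- small(node1), stale(y), open(y).]; (8) [signed(node1) :- hot(y), active(item1), large(node1).]. Adds penguin(y), ready(item1), signed(node1).
Round 2: (2) [flies(item1) :- signed(node1).]; (9) [bird(item1) :- signed(node1).]; (10) [closed(node1) :- ready(item1).]. Adds flies(item1), bird(item1), closed(node1).
Round 3: (6) [locked(y) :- bird(item1).]. Adds locked(y).
Round 4: (11) [valid(node1) :- locked(y), approved(y), penguin(y).]. Adds valid(node1).
Round 5: (3) [cold(node1) :- signed(node1), valid(node1).]; (4) [visible(y) :- valid(node1), closed(node1).]. Adds cold(node1), visible(y).
cold(node1) first appears in round 5.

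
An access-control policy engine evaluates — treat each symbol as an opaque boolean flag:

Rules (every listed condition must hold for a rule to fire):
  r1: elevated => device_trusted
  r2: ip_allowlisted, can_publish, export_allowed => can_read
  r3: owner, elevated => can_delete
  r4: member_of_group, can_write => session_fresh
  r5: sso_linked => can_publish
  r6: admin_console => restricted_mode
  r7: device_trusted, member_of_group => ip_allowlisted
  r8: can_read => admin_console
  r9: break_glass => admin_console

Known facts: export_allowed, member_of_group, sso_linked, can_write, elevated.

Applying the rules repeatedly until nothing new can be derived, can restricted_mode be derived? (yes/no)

yes

Round 1 fires r1, r4, r5, giving device_trusted, session_fresh, can_publish.
Round 2 fires r7, giving ip_allowlisted.
Round 3 fires r2, giving can_read.
Round 4 fires r8, giving admin_console.
Round 5 fires r6, giving restricted_mode.
restricted_mode appears in round 5, so it is derivable.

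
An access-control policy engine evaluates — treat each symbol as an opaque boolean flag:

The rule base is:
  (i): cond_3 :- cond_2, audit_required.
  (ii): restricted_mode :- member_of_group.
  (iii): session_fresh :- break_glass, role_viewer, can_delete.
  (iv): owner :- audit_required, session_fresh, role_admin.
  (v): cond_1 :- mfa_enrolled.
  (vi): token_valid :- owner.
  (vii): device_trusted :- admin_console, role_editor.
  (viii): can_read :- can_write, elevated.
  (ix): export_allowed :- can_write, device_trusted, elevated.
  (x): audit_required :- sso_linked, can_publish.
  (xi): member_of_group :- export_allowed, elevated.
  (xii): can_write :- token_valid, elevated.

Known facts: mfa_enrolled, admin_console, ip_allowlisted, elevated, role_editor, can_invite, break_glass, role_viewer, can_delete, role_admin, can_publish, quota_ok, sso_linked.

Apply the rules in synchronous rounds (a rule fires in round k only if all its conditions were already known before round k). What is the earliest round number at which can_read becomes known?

Round 1 — (iii), (v), (vii), (x), derive session_fresh, cond_1, device_trusted, audit_required.
Round 2 — (iv), derive owner.
Round 3 — (vi), derive token_valid.
Round 4 — (xii), derive can_write.
Round 5 — (viii), (ix), derive can_read, export_allowed.
can_read first appears in round 5.

5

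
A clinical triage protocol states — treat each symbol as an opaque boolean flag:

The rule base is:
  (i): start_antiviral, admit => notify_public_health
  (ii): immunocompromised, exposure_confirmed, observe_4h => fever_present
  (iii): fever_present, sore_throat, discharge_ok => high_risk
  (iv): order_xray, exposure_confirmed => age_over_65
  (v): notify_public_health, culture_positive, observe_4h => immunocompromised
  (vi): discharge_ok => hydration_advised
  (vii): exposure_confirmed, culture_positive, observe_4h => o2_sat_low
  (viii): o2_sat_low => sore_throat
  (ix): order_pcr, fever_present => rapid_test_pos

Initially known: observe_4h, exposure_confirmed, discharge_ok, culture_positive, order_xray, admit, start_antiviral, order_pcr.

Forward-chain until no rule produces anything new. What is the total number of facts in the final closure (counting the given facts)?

17

[1] (i) [start_antiviral, admit => notify_public_health]; (iv) [order_xray, exposure_confirmed => age_over_65]; (vi) [discharge_ok => hydration_advised]; (vii) [exposure_confirmed, culture_positive, observe_4h => o2_sat_low]. ⇒ new: notify_public_health, age_over_65, hydration_advised, o2_sat_low.
[2] (v) [notify_public_health, culture_positive, observe_4h => immunocompromised]; (viii) [o2_sat_low => sore_throat]. ⇒ new: immunocompromised, sore_throat.
[3] (ii) [immunocompromised, exposure_confirmed, observe_4h => fever_present]. ⇒ new: fever_present.
[4] (iii) [fever_present, sore_throat, discharge_ok => high_risk]; (ix) [order_pcr, fever_present => rapid_test_pos]. ⇒ new: high_risk, rapid_test_pos.
Closure: {admit, age_over_65, culture_positive, discharge_ok, exposure_confirmed, fever_present, high_risk, hydration_advised, immunocompromised, notify_public_health, o2_sat_low, observe_4h, order_pcr, order_xray, rapid_test_pos, sore_throat, start_antiviral} — 17 facts.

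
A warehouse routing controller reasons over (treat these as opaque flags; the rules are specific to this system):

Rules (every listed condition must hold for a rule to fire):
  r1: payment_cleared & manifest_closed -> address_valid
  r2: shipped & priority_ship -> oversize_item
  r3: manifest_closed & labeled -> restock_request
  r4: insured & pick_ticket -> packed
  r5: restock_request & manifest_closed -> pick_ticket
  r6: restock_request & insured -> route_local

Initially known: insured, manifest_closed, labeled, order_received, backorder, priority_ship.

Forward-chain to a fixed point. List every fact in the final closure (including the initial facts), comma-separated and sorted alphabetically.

backorder, insured, labeled, manifest_closed, order_received, packed, pick_ticket, priority_ship, restock_request, route_local

Round 1 — r3, derive restock_request.
Round 2 — r5, r6, derive pick_ticket, route_local.
Round 3 — r4, derive packed.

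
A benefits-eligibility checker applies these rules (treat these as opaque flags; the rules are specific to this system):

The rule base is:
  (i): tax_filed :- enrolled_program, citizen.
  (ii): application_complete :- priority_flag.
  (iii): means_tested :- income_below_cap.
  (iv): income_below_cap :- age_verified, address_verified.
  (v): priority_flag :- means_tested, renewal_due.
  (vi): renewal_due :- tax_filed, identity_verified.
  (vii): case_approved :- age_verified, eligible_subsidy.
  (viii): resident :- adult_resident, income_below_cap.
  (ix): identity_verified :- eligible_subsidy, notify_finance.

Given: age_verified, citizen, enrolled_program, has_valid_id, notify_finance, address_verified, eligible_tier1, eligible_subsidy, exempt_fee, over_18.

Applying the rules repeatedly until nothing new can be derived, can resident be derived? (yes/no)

no

Round 1 fires (i), (iv), (vii), (ix), giving tax_filed, income_below_cap, case_approved, identity_verified.
Round 2 fires (iii), (vi), giving means_tested, renewal_due.
Round 3 fires (v), giving priority_flag.
Round 4 fires (ii), giving application_complete.
Fixed point reached. resident is concluded only by (viii); (viii) needs adult_resident (never derived).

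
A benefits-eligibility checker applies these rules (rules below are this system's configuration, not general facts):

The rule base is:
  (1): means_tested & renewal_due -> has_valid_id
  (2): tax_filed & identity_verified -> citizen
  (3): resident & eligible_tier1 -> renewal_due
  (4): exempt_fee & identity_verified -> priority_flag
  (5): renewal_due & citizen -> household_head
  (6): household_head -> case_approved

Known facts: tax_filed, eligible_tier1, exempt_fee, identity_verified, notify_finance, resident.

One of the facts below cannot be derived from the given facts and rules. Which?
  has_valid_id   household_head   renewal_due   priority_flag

Round 1 — (2), (3), (4), derive citizen, renewal_due, priority_flag.
Round 2 — (5), derive household_head.
Round 3 — (6), derive case_approved.
Derived: household_head (round 2), priority_flag (round 1), renewal_due (round 1). has_valid_id never appears in any round.

has_valid_id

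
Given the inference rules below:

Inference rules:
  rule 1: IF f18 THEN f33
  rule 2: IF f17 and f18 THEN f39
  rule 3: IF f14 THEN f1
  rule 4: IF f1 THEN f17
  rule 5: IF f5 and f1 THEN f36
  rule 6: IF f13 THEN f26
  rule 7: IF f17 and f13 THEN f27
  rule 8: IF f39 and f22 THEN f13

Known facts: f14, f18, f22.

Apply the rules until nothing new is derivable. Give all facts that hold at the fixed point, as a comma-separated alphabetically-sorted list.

f1, f13, f14, f17, f18, f22, f26, f27, f33, f39

[1] rule 1 [IF f18 THEN f33]; rule 3 [IF f14 THEN f1]. ⇒ new: f33, f1.
[2] rule 4 [IF f1 THEN f17]. ⇒ new: f17.
[3] rule 2 [IF f17 and f18 THEN f39]. ⇒ new: f39.
[4] rule 8 [IF f39 and f22 THEN f13]. ⇒ new: f13.
[5] rule 6 [IF f13 THEN f26]; rule 7 [IF f17 and f13 THEN f27]. ⇒ new: f26, f27.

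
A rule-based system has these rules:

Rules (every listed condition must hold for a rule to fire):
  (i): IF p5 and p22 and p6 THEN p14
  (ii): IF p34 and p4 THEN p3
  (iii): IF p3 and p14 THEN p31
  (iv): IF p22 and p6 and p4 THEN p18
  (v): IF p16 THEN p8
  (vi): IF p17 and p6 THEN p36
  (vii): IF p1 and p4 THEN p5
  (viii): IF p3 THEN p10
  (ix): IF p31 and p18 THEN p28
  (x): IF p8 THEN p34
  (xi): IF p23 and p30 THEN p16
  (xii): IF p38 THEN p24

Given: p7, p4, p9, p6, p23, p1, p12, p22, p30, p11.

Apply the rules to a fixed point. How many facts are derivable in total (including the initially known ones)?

20

Round 1: (iv) [IF p22 and p6 and p4 THEN p18]; (vii) [IF p1 and p4 THEN p5]; (xi) [IF p23 and p30 THEN p16]. New: p18, p5, p16.
Round 2: (i) [IF p5 and p22 and p6 THEN p14]; (v) [IF p16 THEN p8]. New: p14, p8.
Round 3: (x) [IF p8 THEN p34]. New: p34.
Round 4: (ii) [IF p34 and p4 THEN p3]. New: p3.
Round 5: (iii) [IF p3 and p14 THEN p31]; (viii) [IF p3 THEN p10]. New: p31, p10.
Round 6: (ix) [IF p31 and p18 THEN p28]. New: p28.
Closure: {p1, p10, p11, p12, p14, p16, p18, p22, p23, p28, p3, p30, p31, p34, p4, p5, p6, p7, p8, p9} — 20 facts.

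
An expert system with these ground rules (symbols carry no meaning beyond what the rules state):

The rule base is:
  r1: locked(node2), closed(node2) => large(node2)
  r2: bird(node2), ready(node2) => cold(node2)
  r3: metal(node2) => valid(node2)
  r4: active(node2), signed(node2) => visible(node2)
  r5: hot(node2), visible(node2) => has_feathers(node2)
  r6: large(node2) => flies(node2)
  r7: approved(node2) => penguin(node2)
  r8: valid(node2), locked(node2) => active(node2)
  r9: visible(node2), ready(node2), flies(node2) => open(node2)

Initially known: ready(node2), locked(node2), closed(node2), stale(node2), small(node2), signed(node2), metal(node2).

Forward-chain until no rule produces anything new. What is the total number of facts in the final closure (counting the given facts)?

Round 1 fires r1, r3, giving large(node2), valid(node2).
Round 2 fires r6, r8, giving flies(node2), active(node2).
Round 3 fires r4, giving visible(node2).
Round 4 fires r9, giving open(node2).
Closure: {active(node2), closed(node2), flies(node2), large(node2), locked(node2), metal(node2), open(node2), ready(node2), signed(node2), small(node2), stale(node2), valid(node2), visible(node2)} — 13 facts.

13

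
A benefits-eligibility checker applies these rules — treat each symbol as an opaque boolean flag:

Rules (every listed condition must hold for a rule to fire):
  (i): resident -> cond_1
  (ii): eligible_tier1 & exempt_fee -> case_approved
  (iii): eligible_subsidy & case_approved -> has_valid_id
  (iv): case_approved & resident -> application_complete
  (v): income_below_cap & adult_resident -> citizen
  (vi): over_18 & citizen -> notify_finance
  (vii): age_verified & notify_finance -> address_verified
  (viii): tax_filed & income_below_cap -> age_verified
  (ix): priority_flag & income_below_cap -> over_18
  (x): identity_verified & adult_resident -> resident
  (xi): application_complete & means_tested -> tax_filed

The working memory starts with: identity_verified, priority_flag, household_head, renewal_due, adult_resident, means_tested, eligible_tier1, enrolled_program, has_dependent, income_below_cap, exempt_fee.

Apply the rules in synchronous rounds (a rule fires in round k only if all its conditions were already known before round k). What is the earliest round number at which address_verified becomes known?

5

Round 1 fires (ii), (v), (ix), (x), giving case_approved, citizen, over_18, resident.
Round 2 fires (i), (iv), (vi), giving cond_1, application_complete, notify_finance.
Round 3 fires (xi), giving tax_filed.
Round 4 fires (viii), giving age_verified.
Round 5 fires (vii), giving address_verified.
address_verified first appears in round 5.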